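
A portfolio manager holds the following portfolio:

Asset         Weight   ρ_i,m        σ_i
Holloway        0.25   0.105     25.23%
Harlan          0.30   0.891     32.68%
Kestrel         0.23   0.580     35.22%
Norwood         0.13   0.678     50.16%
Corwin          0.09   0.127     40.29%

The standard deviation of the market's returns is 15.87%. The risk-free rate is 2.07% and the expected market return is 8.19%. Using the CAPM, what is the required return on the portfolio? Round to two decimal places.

9.39%

β_Holloway = 0.105 × 25.23% / 15.87% = 0.1669
β_Harlan = 0.891 × 32.68% / 15.87% = 1.8348
β_Kestrel = 0.580 × 35.22% / 15.87% = 1.2872
β_Norwood = 0.678 × 50.16% / 15.87% = 2.1429
β_Corwin = 0.127 × 40.29% / 15.87% = 0.3224
β_P = Σ w_i β_i = 0.25×0.1669 + 0.30×1.8348 + 0.23×1.2872 + 0.13×2.1429 + 0.09×0.3224 = 1.1958
MRP = 8.19% − 2.07% = 6.12%
E(R_P) = R_f + β_P × MRP = 2.07% + 1.1958 × 6.12% = 9.39%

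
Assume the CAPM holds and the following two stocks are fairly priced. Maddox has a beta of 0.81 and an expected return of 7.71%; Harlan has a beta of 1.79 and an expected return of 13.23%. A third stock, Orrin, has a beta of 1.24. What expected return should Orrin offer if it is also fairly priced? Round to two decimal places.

10.13%

MRP (SML slope) = (13.23% − 7.71%) / (1.79 − 0.81) = 5.52% / 0.98 = 5.6327%
R_f (intercept) = 7.71% − 0.81 × 5.6327% = 3.1475%
E(R_Orrin) = R_f + β × MRP = 3.1475% + 1.24 × 5.6327% = 10.13%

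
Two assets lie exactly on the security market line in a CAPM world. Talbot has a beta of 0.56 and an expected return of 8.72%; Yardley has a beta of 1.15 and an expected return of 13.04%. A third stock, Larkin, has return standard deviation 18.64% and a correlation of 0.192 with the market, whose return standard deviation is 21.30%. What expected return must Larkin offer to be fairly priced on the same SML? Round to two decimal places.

5.85%

MRP = (13.04% − 8.72%) / (1.15 − 0.56) = 7.3220%
R_f = 8.72% − 0.56 × 7.3220% = 4.6197%
β_Larkin = ρ·σ_i/σ_m = 0.192 × 18.64 / 21.30 = 0.1680
E(R_Larkin) = R_f + β × MRP = 4.6197% + 0.1680 × 7.3220% = 5.85%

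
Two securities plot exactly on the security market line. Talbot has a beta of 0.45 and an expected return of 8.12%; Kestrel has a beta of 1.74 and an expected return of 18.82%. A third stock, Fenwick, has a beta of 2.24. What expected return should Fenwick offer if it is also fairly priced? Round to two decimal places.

MRP (SML slope) = (18.82% − 8.12%) / (1.74 − 0.45) = 10.70% / 1.29 = 8.2946%
R_f (intercept) = 8.12% − 0.45 × 8.2946% = 4.3874%
E(R_Fenwick) = R_f + β × MRP = 4.3874% + 2.24 × 8.2946% = 22.97%

22.97%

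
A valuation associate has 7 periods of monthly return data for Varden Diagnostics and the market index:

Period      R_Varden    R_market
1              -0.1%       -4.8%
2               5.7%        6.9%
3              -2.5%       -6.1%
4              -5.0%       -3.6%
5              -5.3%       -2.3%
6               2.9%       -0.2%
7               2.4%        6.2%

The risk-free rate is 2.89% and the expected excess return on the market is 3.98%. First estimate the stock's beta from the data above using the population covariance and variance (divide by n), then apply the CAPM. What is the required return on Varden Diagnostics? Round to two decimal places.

Mean R_i = (-0.1 + 5.7 − 2.5 − 5.0 − 5.3 + 2.9 + 2.4) / 7 = -0.2714%
Mean R_m = (-4.8 + 6.9 − 6.1 − 3.6 − 2.3 − 0.2 + 6.2) / 7 = -0.5571%
Σ(R_i − R̄_i)(R_m − R̄_m) = 98.4914  ⇒  Cov = 98.4914 / 7 = 14.0702
Σ(R_m − R̄_m)² = 162.4171  ⇒  Var(R_m) = 162.4171 / 7 = 23.2024
β = Cov / Var(R_m) = 14.0702 / 23.2024 = 0.6064
E(R) = R_f + β × MRP = 2.89% + 0.6064 × 3.98% = 5.30%

5.30%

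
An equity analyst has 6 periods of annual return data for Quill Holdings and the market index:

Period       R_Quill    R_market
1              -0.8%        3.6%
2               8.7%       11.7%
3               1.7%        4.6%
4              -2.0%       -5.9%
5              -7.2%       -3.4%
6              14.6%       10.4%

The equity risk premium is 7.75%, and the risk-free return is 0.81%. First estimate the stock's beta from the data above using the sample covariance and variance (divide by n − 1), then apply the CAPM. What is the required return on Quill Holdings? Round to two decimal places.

Mean R_i = (-0.8 + 8.7 + 1.7 − 2.0 − 7.2 + 14.6) / 6 = 2.5000%
Mean R_m = (3.6 + 11.7 + 4.6 − 5.9 − 3.4 + 10.4) / 6 = 3.5000%
Σ(R_i − R̄_i)(R_m − R̄_m) = 242.3500  ⇒  Cov = 242.3500 / 5 = 48.4700
Σ(R_m − R̄_m)² = 252.0400  ⇒  Var(R_m) = 252.0400 / 5 = 50.4080
β = Cov / Var(R_m) = 48.4700 / 50.4080 = 0.9616
E(R) = R_f + β × MRP = 0.81% + 0.9616 × 7.75% = 8.26%

8.26%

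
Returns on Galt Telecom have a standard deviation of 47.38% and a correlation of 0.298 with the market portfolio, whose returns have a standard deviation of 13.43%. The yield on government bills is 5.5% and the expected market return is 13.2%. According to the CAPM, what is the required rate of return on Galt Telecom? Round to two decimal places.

β = ρ × σ_i / σ_m = 0.298 × 47.38% / 13.43% = 1.0513
MRP = 13.2% − 5.5% = 7.70%
E(R) = 5.5% + 1.0513 × 7.7% = 13.60%

13.60%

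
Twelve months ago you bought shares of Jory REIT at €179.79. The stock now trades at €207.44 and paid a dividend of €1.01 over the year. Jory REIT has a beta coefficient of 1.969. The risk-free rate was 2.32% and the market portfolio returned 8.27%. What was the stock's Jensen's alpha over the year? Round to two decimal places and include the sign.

Realised HPR = (P1 + D1 − P0) / P0 = (207.44 + 1.01 − 179.79) / 179.79 = 28.66 / 179.79 = 15.9408%
MRP = 8.27% − 2.32% = 5.95%
CAPM required = R_f + β·MRP = 2.32% + 1.969 × 5.95% = 14.03555%
α = realised − required = 15.9408% − 14.03555% = +1.91%

+1.91%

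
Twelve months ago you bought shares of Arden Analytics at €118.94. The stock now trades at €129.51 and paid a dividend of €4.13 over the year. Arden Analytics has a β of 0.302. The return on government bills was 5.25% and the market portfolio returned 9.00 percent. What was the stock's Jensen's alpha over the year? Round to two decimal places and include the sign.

Realised HPR = (P1 + D1 − P0) / P0 = (129.51 + 4.13 − 118.94) / 118.94 = 14.70 / 118.94 = 12.3592%
MRP = 9.00% − 5.25% = 3.75%
CAPM required = R_f + β·MRP = 5.25% + 0.302 × 3.75% = 6.38250%
α = realised − required = 12.3592% − 6.38250% = +5.98%

+5.98%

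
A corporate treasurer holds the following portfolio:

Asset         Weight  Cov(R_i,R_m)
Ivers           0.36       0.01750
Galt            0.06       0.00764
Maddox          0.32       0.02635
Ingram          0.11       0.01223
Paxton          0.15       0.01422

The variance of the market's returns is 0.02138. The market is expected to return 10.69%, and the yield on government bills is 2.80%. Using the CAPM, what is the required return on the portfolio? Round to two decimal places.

β_Ivers = 0.01750 / 0.02138 = 0.8185
β_Galt = 0.00764 / 0.02138 = 0.3573
β_Maddox = 0.02635 / 0.02138 = 1.2325
β_Ingram = 0.01223 / 0.02138 = 0.5720
β_Paxton = 0.01422 / 0.02138 = 0.6651
β_P = Σ w_i β_i = 0.36×0.8185 + 0.06×0.3573 + 0.32×1.2325 + 0.11×0.5720 + 0.15×0.6651 = 0.8732
MRP = 10.69% − 2.80% = 7.89%
E(R_P) = R_f + β_P × MRP = 2.80% + 0.8732 × 7.89% = 9.69%

9.69%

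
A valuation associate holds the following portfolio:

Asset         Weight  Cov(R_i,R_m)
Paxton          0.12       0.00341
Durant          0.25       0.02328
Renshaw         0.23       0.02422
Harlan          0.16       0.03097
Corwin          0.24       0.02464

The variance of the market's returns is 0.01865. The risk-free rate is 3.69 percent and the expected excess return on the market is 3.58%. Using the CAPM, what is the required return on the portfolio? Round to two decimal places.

β_Paxton = 0.00341 / 0.01865 = 0.1828
β_Durant = 0.02328 / 0.01865 = 1.2483
β_Renshaw = 0.02422 / 0.01865 = 1.2987
β_Harlan = 0.03097 / 0.01865 = 1.6606
β_Corwin = 0.02464 / 0.01865 = 1.3212
β_P = Σ w_i β_i = 0.12×0.1828 + 0.25×1.2483 + 0.23×1.2987 + 0.16×1.6606 + 0.24×1.3212 = 1.2155
E(R_P) = R_f + β_P × MRP = 3.69% + 1.2155 × 3.58% = 8.04%

8.04%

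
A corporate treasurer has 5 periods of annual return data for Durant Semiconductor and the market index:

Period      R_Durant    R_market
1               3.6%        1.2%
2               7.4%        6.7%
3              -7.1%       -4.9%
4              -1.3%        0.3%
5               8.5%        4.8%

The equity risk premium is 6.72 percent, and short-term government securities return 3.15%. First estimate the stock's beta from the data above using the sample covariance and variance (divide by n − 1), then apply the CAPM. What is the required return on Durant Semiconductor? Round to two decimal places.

Mean R_i = (3.6 + 7.4 − 7.1 − 1.3 + 8.5) / 5 = 2.2200%
Mean R_m = (1.2 + 6.7 − 4.9 + 0.3 + 4.8) / 5 = 1.6200%
Σ(R_i − R̄_i)(R_m − R̄_m) = 111.1180  ⇒  Cov = 111.1180 / 4 = 27.7795
Σ(R_m − R̄_m)² = 80.3480  ⇒  Var(R_m) = 80.3480 / 4 = 20.0870
β = Cov / Var(R_m) = 27.7795 / 20.0870 = 1.3830
E(R) = R_f + β × MRP = 3.15% + 1.3830 × 6.72% = 12.44%

12.44%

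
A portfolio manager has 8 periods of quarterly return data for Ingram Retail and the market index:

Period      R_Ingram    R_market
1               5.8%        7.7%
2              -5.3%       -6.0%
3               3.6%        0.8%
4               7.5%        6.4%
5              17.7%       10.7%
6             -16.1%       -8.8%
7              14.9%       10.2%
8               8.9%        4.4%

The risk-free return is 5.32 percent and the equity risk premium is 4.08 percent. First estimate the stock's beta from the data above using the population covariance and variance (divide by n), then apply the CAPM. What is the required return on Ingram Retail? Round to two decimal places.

11.16%

Mean R_i = (5.8 − 5.3 + 3.6 + 7.5 + 17.7 − 16.1 + 14.9 + 8.9) / 8 = 4.6250%
Mean R_m = (7.7 − 6.0 + 0.8 + 6.4 + 10.7 − 8.8 + 10.2 + 4.4) / 8 = 3.1750%
Σ(R_i − R̄_i)(R_m − R̄_m) = 532.0750  ⇒  Cov = 532.0750 / 8 = 66.5094
Σ(R_m − R̄_m)² = 371.5750  ⇒  Var(R_m) = 371.5750 / 8 = 46.4469
β = Cov / Var(R_m) = 66.5094 / 46.4469 = 1.4319
E(R) = R_f + β × MRP = 5.32% + 1.4319 × 4.08% = 11.16%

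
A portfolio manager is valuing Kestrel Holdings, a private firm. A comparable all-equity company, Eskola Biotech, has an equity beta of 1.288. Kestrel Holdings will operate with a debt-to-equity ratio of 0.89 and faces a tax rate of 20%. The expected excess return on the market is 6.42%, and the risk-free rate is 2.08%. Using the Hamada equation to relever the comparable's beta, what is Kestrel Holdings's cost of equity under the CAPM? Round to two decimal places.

16.24%

β_L = β_U × [1 + (1 − t)(D/E)] = 1.288 × [1 + (1 − 0.20) × 0.89]
    = 1.288 × [1 + 0.80 × 0.89] = 1.288 × 1.7120 = 2.2051
E(R) = R_f + β_L × MRP = 2.08% + 2.2051 × 6.42% = 16.24%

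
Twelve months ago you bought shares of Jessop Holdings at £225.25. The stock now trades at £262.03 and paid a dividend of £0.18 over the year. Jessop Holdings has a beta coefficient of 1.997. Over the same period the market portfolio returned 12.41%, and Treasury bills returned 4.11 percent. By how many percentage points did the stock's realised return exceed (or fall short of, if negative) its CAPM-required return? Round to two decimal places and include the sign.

-4.28%

Realised HPR = (P1 + D1 − P0) / P0 = (262.03 + 0.18 − 225.25) / 225.25 = 36.96 / 225.25 = 16.4084%
MRP = 12.41% − 4.11% = 8.30%
CAPM required = R_f + β·MRP = 4.11% + 1.997 × 8.30% = 20.68510%
α = realised − required = 16.4084% − 20.68510% = -4.28%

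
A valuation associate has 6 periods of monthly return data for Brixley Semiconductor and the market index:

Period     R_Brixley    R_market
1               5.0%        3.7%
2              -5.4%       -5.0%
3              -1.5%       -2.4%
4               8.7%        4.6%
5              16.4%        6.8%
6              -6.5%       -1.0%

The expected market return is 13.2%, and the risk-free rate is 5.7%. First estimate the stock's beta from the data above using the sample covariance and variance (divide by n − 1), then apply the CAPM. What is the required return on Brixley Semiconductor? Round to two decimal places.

Mean R_i = (5.0 − 5.4 − 1.5 + 8.7 + 16.4 − 6.5) / 6 = 2.7833%
Mean R_m = (3.7 − 5.0 − 2.4 + 4.6 + 6.8 − 1.0) / 6 = 1.1167%
Σ(R_i − R̄_i)(R_m − R̄_m) = 188.4917  ⇒  Cov = 188.4917 / 5 = 37.6983
Σ(R_m − R̄_m)² = 105.3683  ⇒  Var(R_m) = 105.3683 / 5 = 21.0737
β = Cov / Var(R_m) = 37.6983 / 21.0737 = 1.7889
MRP = 13.2% − 5.7% = 7.50%
E(R) = R_f + β × MRP = 5.7% + 1.7889 × 7.5% = 19.12%

19.12%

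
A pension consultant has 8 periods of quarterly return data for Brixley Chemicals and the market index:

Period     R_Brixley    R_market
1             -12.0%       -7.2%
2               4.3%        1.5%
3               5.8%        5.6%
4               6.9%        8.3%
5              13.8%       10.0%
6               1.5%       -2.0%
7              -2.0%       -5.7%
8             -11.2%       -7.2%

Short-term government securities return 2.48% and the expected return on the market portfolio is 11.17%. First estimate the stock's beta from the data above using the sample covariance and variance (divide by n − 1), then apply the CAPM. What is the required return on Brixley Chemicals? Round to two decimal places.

12.84%

Mean R_i = (-12.0 + 4.3 + 5.8 + 6.9 + 13.8 + 1.5 − 2.0 − 11.2) / 8 = 0.8875%
Mean R_m = (-7.2 + 1.5 + 5.6 + 8.3 + 10.0 − 2.0 − 5.7 − 7.2) / 8 = 0.4125%
Σ(R_i − R̄_i)(R_m − R̄_m) = 406.7113  ⇒  Cov = 406.7113 / 7 = 58.1016
Σ(R_m − R̄_m)² = 341.3088  ⇒  Var(R_m) = 341.3088 / 7 = 48.7584
β = Cov / Var(R_m) = 58.1016 / 48.7584 = 1.1916
MRP = 11.17% − 2.48% = 8.69%
E(R) = R_f + β × MRP = 2.48% + 1.1916 × 8.69% = 12.84%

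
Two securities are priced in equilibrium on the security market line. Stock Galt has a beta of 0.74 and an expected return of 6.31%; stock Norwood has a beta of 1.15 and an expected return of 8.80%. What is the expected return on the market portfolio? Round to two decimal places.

Both satisfy E(R) = R_f + β·MRP, so the slope of the SML is
MRP = (8.80% − 6.31%) / (1.15 − 0.74) = 2.49% / 0.41 = 6.0732%
R_f = E(R_Galt) − β_Galt·MRP = 6.31% − 0.74 × 6.0732% = 1.8158%
E(R_m) = R_f + MRP = 1.8158% + 6.0732% = 7.89%

7.89%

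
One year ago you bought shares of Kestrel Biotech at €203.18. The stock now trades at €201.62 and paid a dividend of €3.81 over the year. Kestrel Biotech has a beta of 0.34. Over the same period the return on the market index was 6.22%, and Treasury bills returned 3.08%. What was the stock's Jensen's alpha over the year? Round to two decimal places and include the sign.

-3.04%

Realised HPR = (P1 + D1 − P0) / P0 = (201.62 + 3.81 − 203.18) / 203.18 = 2.25 / 203.18 = 1.1074%
MRP = 6.22% − 3.08% = 3.14%
CAPM required = R_f + β·MRP = 3.08% + 0.34 × 3.14% = 4.1476%
α = realised − required = 1.1074% − 4.1476% = -3.04%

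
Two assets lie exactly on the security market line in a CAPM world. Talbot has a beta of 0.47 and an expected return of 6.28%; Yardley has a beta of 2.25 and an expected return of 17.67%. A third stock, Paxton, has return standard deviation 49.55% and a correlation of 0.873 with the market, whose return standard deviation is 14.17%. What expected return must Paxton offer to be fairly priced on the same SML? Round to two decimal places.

MRP = (17.67% − 6.28%) / (2.25 − 0.47) = 6.3989%
R_f = 6.28% − 0.47 × 6.3989% = 3.2725%
β_Paxton = ρ·σ_i/σ_m = 0.873 × 49.55 / 14.17 = 3.0527
E(R_Paxton) = R_f + β × MRP = 3.2725% + 3.0527 × 6.3989% = 22.81%

22.81%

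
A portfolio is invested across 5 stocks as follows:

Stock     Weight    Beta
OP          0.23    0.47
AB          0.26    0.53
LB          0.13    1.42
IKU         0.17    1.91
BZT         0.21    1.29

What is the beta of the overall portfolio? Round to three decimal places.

β_P = Σ w_i β_i = 0.23×0.47 + 0.26×0.53 + 0.13×1.42 + 0.17×1.91 + 0.21×1.29 = 1.0261

1.026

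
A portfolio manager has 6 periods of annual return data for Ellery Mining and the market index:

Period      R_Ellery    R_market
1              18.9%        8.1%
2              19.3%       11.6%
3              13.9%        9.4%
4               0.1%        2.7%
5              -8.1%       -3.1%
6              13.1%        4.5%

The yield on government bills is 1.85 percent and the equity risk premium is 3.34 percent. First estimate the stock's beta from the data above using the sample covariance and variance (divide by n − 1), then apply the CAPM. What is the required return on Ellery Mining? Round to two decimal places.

Mean R_i = (18.9 + 19.3 + 13.9 + 0.1 − 8.1 + 13.1) / 6 = 9.5333%
Mean R_m = (8.1 + 11.6 + 9.4 + 2.7 − 3.1 + 4.5) / 6 = 5.5333%
Σ(R_i − R̄_i)(R_m − R̄_m) = 275.4533  ⇒  Cov = 275.4533 / 5 = 55.0907
Σ(R_m − R̄_m)² = 141.9733  ⇒  Var(R_m) = 141.9733 / 5 = 28.3947
β = Cov / Var(R_m) = 55.0907 / 28.3947 = 1.9402
E(R) = R_f + β × MRP = 1.85% + 1.9402 × 3.34% = 8.33%

8.33%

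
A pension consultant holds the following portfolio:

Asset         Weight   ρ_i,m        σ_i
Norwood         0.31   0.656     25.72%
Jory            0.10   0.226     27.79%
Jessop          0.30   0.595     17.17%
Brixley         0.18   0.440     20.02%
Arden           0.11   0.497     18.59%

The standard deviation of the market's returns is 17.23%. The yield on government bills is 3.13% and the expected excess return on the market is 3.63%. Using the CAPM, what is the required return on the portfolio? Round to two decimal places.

5.56%

β_Norwood = 0.656 × 25.72% / 17.23% = 0.9792
β_Jory = 0.226 × 27.79% / 17.23% = 0.3645
β_Jessop = 0.595 × 17.17% / 17.23% = 0.5929
β_Brixley = 0.440 × 20.02% / 17.23% = 0.5112
β_Arden = 0.497 × 18.59% / 17.23% = 0.5362
β_P = Σ w_i β_i = 0.31×0.9792 + 0.10×0.3645 + 0.30×0.5929 + 0.18×0.5112 + 0.11×0.5362 = 0.6689
E(R_P) = R_f + β_P × MRP = 3.13% + 0.6689 × 3.63% = 5.56%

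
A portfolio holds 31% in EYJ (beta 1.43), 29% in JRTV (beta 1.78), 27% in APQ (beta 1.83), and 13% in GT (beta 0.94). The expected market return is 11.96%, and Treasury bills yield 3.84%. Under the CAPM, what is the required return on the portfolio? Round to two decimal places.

16.64%

β_P = Σ w_i β_i = 0.31×1.43 + 0.29×1.78 + 0.27×1.83 + 0.13×0.94 = 1.5758
MRP = 11.96% − 3.84% = 8.12%
E(R_P) = R_f + β_P × MRP = 3.84% + 1.5758 × 8.12% = 16.64%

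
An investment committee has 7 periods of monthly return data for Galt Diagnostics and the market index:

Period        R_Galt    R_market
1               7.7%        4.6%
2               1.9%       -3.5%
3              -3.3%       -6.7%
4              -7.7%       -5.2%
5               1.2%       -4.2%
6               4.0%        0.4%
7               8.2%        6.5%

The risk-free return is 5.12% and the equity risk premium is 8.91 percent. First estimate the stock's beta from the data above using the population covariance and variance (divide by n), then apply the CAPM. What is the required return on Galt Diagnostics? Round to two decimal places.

13.95%

Mean R_i = (7.7 + 1.9 − 3.3 − 7.7 + 1.2 + 4.0 + 8.2) / 7 = 1.7143%
Mean R_m = (4.6 − 3.5 − 6.7 − 5.2 − 4.2 + 0.4 + 6.5) / 7 = -1.1571%
Σ(R_i − R̄_i)(R_m − R̄_m) = 154.6657  ⇒  Cov = 154.6657 / 7 = 22.0951
Σ(R_m − R̄_m)² = 156.0171  ⇒  Var(R_m) = 156.0171 / 7 = 22.2882
β = Cov / Var(R_m) = 22.0951 / 22.2882 = 0.9913
E(R) = R_f + β × MRP = 5.12% + 0.9913 × 8.91% = 13.95%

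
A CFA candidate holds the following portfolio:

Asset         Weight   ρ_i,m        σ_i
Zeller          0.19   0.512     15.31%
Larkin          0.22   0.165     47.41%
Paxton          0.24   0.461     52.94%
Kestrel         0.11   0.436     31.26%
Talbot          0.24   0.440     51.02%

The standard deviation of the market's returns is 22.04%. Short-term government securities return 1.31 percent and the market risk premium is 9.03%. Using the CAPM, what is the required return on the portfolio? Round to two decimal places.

7.85%

β_Zeller = 0.512 × 15.31% / 22.04% = 0.3557
β_Larkin = 0.165 × 47.41% / 22.04% = 0.3549
β_Paxton = 0.461 × 52.94% / 22.04% = 1.1073
β_Kestrel = 0.436 × 31.26% / 22.04% = 0.6184
β_Talbot = 0.440 × 51.02% / 22.04% = 1.0185
β_P = Σ w_i β_i = 0.19×0.3557 + 0.22×0.3549 + 0.24×1.1073 + 0.11×0.6184 + 0.24×1.0185 = 0.7239
E(R_P) = R_f + β_P × MRP = 1.31% + 0.7239 × 9.03% = 7.85%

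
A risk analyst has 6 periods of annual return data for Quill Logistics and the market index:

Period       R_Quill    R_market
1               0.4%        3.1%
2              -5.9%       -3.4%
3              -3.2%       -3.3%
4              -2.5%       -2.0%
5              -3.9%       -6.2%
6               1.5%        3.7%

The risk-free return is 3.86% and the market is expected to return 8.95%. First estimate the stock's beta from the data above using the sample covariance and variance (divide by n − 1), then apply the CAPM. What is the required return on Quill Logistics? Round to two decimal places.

Mean R_i = (0.4 − 5.9 − 3.2 − 2.5 − 3.9 + 1.5) / 6 = -2.2667%
Mean R_m = (3.1 − 3.4 − 3.3 − 2.0 − 6.2 + 3.7) / 6 = -1.3500%
Σ(R_i − R̄_i)(R_m − R̄_m) = 48.2300  ⇒  Cov = 48.2300 / 5 = 9.6460
Σ(R_m − R̄_m)² = 77.2550  ⇒  Var(R_m) = 77.2550 / 5 = 15.4510
β = Cov / Var(R_m) = 9.6460 / 15.4510 = 0.6243
MRP = 8.95% − 3.86% = 5.09%
E(R) = R_f + β × MRP = 3.86% + 0.6243 × 5.09% = 7.04%

7.04%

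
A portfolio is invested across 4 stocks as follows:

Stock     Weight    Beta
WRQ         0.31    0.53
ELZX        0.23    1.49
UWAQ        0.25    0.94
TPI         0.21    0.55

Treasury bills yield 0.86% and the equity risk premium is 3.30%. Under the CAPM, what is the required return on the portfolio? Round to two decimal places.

β_P = Σ w_i β_i = 0.31×0.53 + 0.23×1.49 + 0.25×0.94 + 0.21×0.55 = 0.8575
E(R_P) = R_f + β_P × MRP = 0.86% + 0.8575 × 3.30% = 3.69%

3.69%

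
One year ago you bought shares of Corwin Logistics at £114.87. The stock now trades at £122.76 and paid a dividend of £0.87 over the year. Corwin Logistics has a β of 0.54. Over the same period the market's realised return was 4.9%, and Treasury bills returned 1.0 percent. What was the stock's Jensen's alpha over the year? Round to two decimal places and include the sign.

Realised HPR = (P1 + D1 − P0) / P0 = (122.76 + 0.87 − 114.87) / 114.87 = 8.76 / 114.87 = 7.6260%
MRP = 4.9% − 1.0% = 3.90%
CAPM required = R_f + β·MRP = 1.0% + 0.54 × 3.9% = 3.1060%
α = realised − required = 7.6260% − 3.1060% = +4.52%

+4.52%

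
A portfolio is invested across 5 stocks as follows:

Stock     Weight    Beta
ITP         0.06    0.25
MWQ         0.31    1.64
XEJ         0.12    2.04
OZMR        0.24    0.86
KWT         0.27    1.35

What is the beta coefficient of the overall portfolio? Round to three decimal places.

β_P = Σ w_i β_i = 0.06×0.25 + 0.31×1.64 + 0.12×2.04 + 0.24×0.86 + 0.27×1.35 = 1.3391

1.339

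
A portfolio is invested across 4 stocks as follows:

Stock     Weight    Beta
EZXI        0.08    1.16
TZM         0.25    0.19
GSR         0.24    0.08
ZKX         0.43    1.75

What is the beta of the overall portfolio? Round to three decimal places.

β_P = Σ w_i β_i = 0.08×1.16 + 0.25×0.19 + 0.24×0.08 + 0.43×1.75 = 0.9120

0.912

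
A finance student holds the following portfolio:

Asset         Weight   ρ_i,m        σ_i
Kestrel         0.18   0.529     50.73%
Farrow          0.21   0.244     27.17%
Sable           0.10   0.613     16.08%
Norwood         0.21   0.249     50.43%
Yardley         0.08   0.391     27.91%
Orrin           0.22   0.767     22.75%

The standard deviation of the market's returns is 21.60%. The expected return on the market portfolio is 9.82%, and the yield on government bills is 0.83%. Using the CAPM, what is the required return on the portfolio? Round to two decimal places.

β_Kestrel = 0.529 × 50.73% / 21.60% = 1.2424
β_Farrow = 0.244 × 27.17% / 21.60% = 0.3069
β_Sable = 0.613 × 16.08% / 21.60% = 0.4563
β_Norwood = 0.249 × 50.43% / 21.60% = 0.5813
β_Yardley = 0.391 × 27.91% / 21.60% = 0.5052
β_Orrin = 0.767 × 22.75% / 21.60% = 0.8078
β_P = Σ w_i β_i = 0.18×1.2424 + 0.21×0.3069 + 0.10×0.4563 + 0.21×0.5813 + 0.08×0.5052 + 0.22×0.8078 = 0.6739
MRP = 9.82% − 0.83% = 8.99%
E(R_P) = R_f + β_P × MRP = 0.83% + 0.6739 × 8.99% = 6.89%

6.89%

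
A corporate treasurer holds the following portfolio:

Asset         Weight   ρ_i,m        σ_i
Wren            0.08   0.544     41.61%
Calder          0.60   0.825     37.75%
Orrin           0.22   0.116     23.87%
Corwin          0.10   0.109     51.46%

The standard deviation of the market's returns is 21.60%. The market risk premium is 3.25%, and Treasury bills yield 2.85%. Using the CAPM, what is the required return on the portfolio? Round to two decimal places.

β_Wren = 0.544 × 41.61% / 21.60% = 1.0480
β_Calder = 0.825 × 37.75% / 21.60% = 1.4418
β_Orrin = 0.116 × 23.87% / 21.60% = 0.1282
β_Corwin = 0.109 × 51.46% / 21.60% = 0.2597
β_P = Σ w_i β_i = 0.08×1.0480 + 0.60×1.4418 + 0.22×0.1282 + 0.10×0.2597 = 1.0031
E(R_P) = R_f + β_P × MRP = 2.85% + 1.0031 × 3.25% = 6.11%

6.11%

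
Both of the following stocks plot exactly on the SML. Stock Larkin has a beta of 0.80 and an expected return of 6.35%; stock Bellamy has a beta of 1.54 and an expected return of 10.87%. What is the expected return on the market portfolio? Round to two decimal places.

7.57%

Both satisfy E(R) = R_f + β·MRP, so the slope of the SML is
MRP = (10.87% − 6.35%) / (1.54 − 0.80) = 4.52% / 0.74 = 6.1081%
R_f = E(R_Larkin) − β_Larkin·MRP = 6.35% − 0.80 × 6.1081% = 1.4635%
E(R_m) = R_f + MRP = 1.4635% + 6.1081% = 7.57%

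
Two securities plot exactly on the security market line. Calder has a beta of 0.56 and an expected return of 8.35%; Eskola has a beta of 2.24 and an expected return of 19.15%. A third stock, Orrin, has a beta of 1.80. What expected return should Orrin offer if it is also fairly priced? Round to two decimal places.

16.32%

MRP (SML slope) = (19.15% − 8.35%) / (2.24 − 0.56) = 10.80% / 1.68 = 6.4286%
R_f (intercept) = 8.35% − 0.56 × 6.4286% = 4.7500%
E(R_Orrin) = R_f + β × MRP = 4.7500% + 1.80 × 6.4286% = 16.32%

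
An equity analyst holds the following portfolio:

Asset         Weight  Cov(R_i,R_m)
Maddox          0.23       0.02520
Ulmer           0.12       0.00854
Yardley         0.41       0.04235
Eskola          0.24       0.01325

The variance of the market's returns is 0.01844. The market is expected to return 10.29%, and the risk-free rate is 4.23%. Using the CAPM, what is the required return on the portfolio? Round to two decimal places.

β_Maddox = 0.02520 / 0.01844 = 1.3666
β_Ulmer = 0.00854 / 0.01844 = 0.4631
β_Yardley = 0.04235 / 0.01844 = 2.2966
β_Eskola = 0.01325 / 0.01844 = 0.7185
β_P = Σ w_i β_i = 0.23×1.3666 + 0.12×0.4631 + 0.41×2.2966 + 0.24×0.7185 = 1.4839
MRP = 10.29% − 4.23% = 6.06%
E(R_P) = R_f + β_P × MRP = 4.23% + 1.4839 × 6.06% = 13.22%

13.22%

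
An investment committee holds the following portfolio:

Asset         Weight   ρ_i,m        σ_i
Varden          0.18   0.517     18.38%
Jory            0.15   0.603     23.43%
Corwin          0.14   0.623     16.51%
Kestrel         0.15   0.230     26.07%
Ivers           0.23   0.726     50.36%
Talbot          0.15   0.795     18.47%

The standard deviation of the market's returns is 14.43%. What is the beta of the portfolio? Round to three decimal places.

β_Varden = 0.517 × 18.38% / 14.43% = 0.6585
β_Jory = 0.603 × 23.43% / 14.43% = 0.9791
β_Corwin = 0.623 × 16.51% / 14.43% = 0.7128
β_Kestrel = 0.230 × 26.07% / 14.43% = 0.4155
β_Ivers = 0.726 × 50.36% / 14.43% = 2.5337
β_Talbot = 0.795 × 18.47% / 14.43% = 1.0176
β_P = Σ w_i β_i = 0.18×0.6585 + 0.15×0.9791 + 0.14×0.7128 + 0.15×0.4155 + 0.23×2.5337 + 0.15×1.0176 = 1.1629

1.163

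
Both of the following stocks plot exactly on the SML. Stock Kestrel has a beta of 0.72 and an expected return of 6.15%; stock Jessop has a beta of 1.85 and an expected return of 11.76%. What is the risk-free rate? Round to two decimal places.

Both satisfy E(R) = R_f + β·MRP, so the slope of the SML is
MRP = (11.76% − 6.15%) / (1.85 − 0.72) = 5.61% / 1.13 = 4.9646%
R_f = E(R_Kestrel) − β_Kestrel·MRP = 6.15% − 0.72 × 4.9646% = 2.5755%

2.58%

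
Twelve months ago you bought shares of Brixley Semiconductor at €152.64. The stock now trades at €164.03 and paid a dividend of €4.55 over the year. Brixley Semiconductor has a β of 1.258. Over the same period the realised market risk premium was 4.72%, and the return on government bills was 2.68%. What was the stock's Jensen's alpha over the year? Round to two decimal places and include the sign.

+1.83%

Realised HPR = (P1 + D1 − P0) / P0 = (164.03 + 4.55 − 152.64) / 152.64 = 15.94 / 152.64 = 10.4429%
CAPM required = R_f + β·MRP = 2.68% + 1.258 × 4.72% = 8.61776%
α = realised − required = 10.4429% − 8.61776% = +1.83%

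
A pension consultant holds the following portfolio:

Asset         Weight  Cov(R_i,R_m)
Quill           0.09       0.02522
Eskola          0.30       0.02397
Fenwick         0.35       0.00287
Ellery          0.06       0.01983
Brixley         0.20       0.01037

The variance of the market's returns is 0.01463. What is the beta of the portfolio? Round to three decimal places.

0.938

β_Quill = 0.02522 / 0.01463 = 1.7239
β_Eskola = 0.02397 / 0.01463 = 1.6384
β_Fenwick = 0.00287 / 0.01463 = 0.1962
β_Ellery = 0.01983 / 0.01463 = 1.3554
β_Brixley = 0.01037 / 0.01463 = 0.7088
β_P = Σ w_i β_i = 0.09×1.7239 + 0.30×1.6384 + 0.35×0.1962 + 0.06×1.3554 + 0.20×0.7088 = 0.9384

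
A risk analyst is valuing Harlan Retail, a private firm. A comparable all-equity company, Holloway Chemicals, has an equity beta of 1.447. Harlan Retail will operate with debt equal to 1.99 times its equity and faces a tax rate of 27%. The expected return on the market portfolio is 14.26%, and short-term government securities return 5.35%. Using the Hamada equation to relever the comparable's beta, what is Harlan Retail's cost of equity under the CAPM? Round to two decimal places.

36.97%

β_L = β_U × [1 + (1 − t)(D/E)] = 1.447 × [1 + (1 − 0.27) × 1.99]
    = 1.447 × [1 + 0.73 × 1.99] = 1.447 × 2.4527 = 3.5491
MRP = 14.26% − 5.35% = 8.91%
E(R) = R_f + β_L × MRP = 5.35% + 3.5491 × 8.91% = 36.97%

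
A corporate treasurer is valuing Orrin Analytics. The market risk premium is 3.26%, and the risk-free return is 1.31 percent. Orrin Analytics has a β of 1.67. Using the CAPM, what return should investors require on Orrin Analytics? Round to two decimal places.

E(R) = R_f + β × MRP = 1.31% + 1.67 × 3.26% = 6.75%

6.75%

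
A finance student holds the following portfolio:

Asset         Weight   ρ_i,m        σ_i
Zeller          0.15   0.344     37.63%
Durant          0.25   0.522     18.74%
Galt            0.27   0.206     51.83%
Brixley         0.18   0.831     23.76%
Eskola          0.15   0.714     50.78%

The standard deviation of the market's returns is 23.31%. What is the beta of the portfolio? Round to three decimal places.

β_Zeller = 0.344 × 37.63% / 23.31% = 0.5553
β_Durant = 0.522 × 18.74% / 23.31% = 0.4197
β_Galt = 0.206 × 51.83% / 23.31% = 0.4580
β_Brixley = 0.831 × 23.76% / 23.31% = 0.8470
β_Eskola = 0.714 × 50.78% / 23.31% = 1.5554
β_P = Σ w_i β_i = 0.15×0.5553 + 0.25×0.4197 + 0.27×0.4580 + 0.18×0.8470 + 0.15×1.5554 = 0.6977

0.698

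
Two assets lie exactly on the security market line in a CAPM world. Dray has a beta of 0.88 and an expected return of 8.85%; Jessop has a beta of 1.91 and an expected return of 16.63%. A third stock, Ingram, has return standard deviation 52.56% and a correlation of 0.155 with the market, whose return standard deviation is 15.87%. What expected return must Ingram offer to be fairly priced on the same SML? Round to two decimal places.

6.08%

MRP = (16.63% − 8.85%) / (1.91 − 0.88) = 7.5534%
R_f = 8.85% − 0.88 × 7.5534% = 2.2030%
β_Ingram = ρ·σ_i/σ_m = 0.155 × 52.56 / 15.87 = 0.5133
E(R_Ingram) = R_f + β × MRP = 2.2030% + 0.5133 × 7.5534% = 6.08%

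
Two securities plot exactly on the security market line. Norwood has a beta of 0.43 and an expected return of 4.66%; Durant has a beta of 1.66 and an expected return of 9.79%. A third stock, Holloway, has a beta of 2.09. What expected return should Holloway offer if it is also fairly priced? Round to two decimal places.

MRP (SML slope) = (9.79% − 4.66%) / (1.66 − 0.43) = 5.13% / 1.23 = 4.1707%
R_f (intercept) = 4.66% − 0.43 × 4.1707% = 2.8666%
E(R_Holloway) = R_f + β × MRP = 2.8666% + 2.09 × 4.1707% = 11.58%

11.58%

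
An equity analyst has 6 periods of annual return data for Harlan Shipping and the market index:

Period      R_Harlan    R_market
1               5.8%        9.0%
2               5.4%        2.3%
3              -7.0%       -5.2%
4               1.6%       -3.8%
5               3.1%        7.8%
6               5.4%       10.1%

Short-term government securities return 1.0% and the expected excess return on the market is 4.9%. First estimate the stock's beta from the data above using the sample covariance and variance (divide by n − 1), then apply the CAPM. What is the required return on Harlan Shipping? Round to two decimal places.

Mean R_i = (5.8 + 5.4 − 7.0 + 1.6 + 3.1 + 5.4) / 6 = 2.3833%
Mean R_m = (9.0 + 2.3 − 5.2 − 3.8 + 7.8 + 10.1) / 6 = 3.3667%
Σ(R_i − R̄_i)(R_m − R̄_m) = 125.5167  ⇒  Cov = 125.5167 / 5 = 25.1033
Σ(R_m − R̄_m)² = 222.6133  ⇒  Var(R_m) = 222.6133 / 5 = 44.5227
β = Cov / Var(R_m) = 25.1033 / 44.5227 = 0.5638
E(R) = R_f + β × MRP = 1.0% + 0.5638 × 4.9% = 3.76%

3.76%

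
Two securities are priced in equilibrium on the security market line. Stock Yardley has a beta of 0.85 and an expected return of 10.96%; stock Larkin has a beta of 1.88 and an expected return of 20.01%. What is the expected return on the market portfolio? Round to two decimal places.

Both satisfy E(R) = R_f + β·MRP, so the slope of the SML is
MRP = (20.01% − 10.96%) / (1.88 − 0.85) = 9.05% / 1.03 = 8.7864%
R_f = E(R_Yardley) − β_Yardley·MRP = 10.96% − 0.85 × 8.7864% = 3.4916%
E(R_m) = R_f + MRP = 3.4916% + 8.7864% = 12.28%

12.28%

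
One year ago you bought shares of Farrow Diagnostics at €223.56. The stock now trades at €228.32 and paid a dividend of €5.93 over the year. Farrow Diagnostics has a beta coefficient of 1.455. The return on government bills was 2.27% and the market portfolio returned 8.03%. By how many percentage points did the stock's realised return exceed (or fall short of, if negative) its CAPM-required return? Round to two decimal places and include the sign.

Realised HPR = (P1 + D1 − P0) / P0 = (228.32 + 5.93 − 223.56) / 223.56 = 10.69 / 223.56 = 4.7817%
MRP = 8.03% − 2.27% = 5.76%
CAPM required = R_f + β·MRP = 2.27% + 1.455 × 5.76% = 10.65080%
α = realised − required = 4.7817% − 10.65080% = -5.87%

-5.87%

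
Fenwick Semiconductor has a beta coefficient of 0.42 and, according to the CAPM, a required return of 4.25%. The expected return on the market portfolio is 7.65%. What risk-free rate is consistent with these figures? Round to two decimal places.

1.79%

E(R) = R_f + β(E(R_m) − R_f) = R_f(1 − β) + β·E(R_m)
4.25% = R_f × (1 − 0.42) + 0.42 × 7.65%
4.25% = R_f × 0.58 + 3.2130%
R_f = (4.25% − 3.2130%) / 0.58 = 1.79%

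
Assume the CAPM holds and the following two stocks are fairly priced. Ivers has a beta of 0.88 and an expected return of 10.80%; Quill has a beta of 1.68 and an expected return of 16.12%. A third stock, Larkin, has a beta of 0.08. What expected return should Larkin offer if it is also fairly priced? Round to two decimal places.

MRP (SML slope) = (16.12% − 10.80%) / (1.68 − 0.88) = 5.32% / 0.80 = 6.6500%
R_f (intercept) = 10.80% − 0.88 × 6.6500% = 4.9480%
E(R_Larkin) = R_f + β × MRP = 4.9480% + 0.08 × 6.6500% = 5.48%

5.48%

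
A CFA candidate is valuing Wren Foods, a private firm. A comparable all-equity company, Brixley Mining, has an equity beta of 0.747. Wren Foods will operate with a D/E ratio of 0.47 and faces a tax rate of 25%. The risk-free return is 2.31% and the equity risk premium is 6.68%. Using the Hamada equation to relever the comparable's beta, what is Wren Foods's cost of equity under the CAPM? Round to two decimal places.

β_L = β_U × [1 + (1 − t)(D/E)] = 0.747 × [1 + (1 − 0.25) × 0.47]
    = 0.747 × [1 + 0.75 × 0.47] = 0.747 × 1.3525 = 1.0103
E(R) = R_f + β_L × MRP = 2.31% + 1.0103 × 6.68% = 9.06%

9.06%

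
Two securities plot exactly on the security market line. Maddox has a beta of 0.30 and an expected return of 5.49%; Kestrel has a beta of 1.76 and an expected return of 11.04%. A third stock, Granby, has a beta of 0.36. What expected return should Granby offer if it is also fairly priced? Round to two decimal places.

5.72%

MRP (SML slope) = (11.04% − 5.49%) / (1.76 − 0.30) = 5.55% / 1.46 = 3.8014%
R_f (intercept) = 5.49% − 0.30 × 3.8014% = 4.3496%
E(R_Granby) = R_f + β × MRP = 4.3496% + 0.36 × 3.8014% = 5.72%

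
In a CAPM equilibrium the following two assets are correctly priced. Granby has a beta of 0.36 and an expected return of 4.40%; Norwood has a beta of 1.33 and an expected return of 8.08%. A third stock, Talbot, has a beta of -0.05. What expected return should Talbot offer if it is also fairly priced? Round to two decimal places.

MRP (SML slope) = (8.08% − 4.40%) / (1.33 − 0.36) = 3.68% / 0.97 = 3.7938%
R_f (intercept) = 4.40% − 0.36 × 3.7938% = 3.0342%
E(R_Talbot) = R_f + β × MRP = 3.0342% + -0.05 × 3.7938% = 2.84%

2.84%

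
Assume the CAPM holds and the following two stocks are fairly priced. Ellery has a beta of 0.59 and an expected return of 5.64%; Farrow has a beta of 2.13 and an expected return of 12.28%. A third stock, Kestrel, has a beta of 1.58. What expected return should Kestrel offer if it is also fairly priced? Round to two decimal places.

9.91%

MRP (SML slope) = (12.28% − 5.64%) / (2.13 − 0.59) = 6.64% / 1.54 = 4.3117%
R_f (intercept) = 5.64% − 0.59 × 4.3117% = 3.0961%
E(R_Kestrel) = R_f + β × MRP = 3.0961% + 1.58 × 4.3117% = 9.91%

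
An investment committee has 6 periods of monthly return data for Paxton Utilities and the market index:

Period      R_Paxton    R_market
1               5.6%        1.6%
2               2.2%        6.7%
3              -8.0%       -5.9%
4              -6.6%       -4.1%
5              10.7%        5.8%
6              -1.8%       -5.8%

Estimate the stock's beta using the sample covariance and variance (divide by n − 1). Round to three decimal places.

1.031

Mean R_i = (5.6 + 2.2 − 8.0 − 6.6 + 10.7 − 1.8) / 6 = 0.3500%
Mean R_m = (1.6 + 6.7 − 5.9 − 4.1 + 5.8 − 5.8) / 6 = -0.2833%
Σ(R_i − R̄_i)(R_m − R̄_m) = 171.0550  ⇒  Cov = 171.0550 / 5 = 34.2110
Σ(R_m − R̄_m)² = 165.8683  ⇒  Var(R_m) = 165.8683 / 5 = 33.1737
β = Cov / Var(R_m) = 34.2110 / 33.1737 = 1.0313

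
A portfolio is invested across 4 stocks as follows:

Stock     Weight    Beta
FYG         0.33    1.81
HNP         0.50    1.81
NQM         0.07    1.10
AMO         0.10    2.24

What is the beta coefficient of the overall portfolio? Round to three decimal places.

1.803

β_P = Σ w_i β_i = 0.33×1.81 + 0.50×1.81 + 0.07×1.10 + 0.10×2.24 = 1.8033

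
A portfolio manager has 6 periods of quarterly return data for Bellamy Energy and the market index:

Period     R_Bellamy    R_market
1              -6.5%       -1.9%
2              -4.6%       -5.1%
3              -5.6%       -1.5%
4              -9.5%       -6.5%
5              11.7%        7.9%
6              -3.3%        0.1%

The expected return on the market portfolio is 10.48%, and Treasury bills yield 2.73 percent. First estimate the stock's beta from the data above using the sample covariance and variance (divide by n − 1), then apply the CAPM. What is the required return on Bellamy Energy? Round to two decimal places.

13.43%

Mean R_i = (-6.5 − 4.6 − 5.6 − 9.5 + 11.7 − 3.3) / 6 = -2.9667%
Mean R_m = (-1.9 − 5.1 − 1.5 − 6.5 + 7.9 + 0.1) / 6 = -1.1667%
Σ(R_i − R̄_i)(R_m − R̄_m) = 177.2933  ⇒  Cov = 177.2933 / 5 = 35.4587
Σ(R_m − R̄_m)² = 128.3733  ⇒  Var(R_m) = 128.3733 / 5 = 25.6747
β = Cov / Var(R_m) = 35.4587 / 25.6747 = 1.3811
MRP = 10.48% − 2.73% = 7.75%
E(R) = R_f + β × MRP = 2.73% + 1.3811 × 7.75% = 13.43%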